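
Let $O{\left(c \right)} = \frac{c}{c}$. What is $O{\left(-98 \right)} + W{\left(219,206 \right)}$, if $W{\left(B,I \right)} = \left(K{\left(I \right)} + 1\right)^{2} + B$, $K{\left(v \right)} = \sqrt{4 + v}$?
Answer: $431 + 2 \sqrt{210} \approx 459.98$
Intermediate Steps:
$O{\left(c \right)} = 1$
$W{\left(B,I \right)} = B + \left(1 + \sqrt{4 + I}\right)^{2}$ ($W{\left(B,I \right)} = \left(\sqrt{4 + I} + 1\right)^{2} + B = \left(1 + \sqrt{4 + I}\right)^{2} + B = B + \left(1 + \sqrt{4 + I}\right)^{2}$)
$O{\left(-98 \right)} + W{\left(219,206 \right)} = 1 + \left(219 + \left(1 + \sqrt{4 + 206}\right)^{2}\right) = 1 + \left(219 + \left(1 + \sqrt{210}\right)^{2}\right) = 220 + \left(1 + \sqrt{210}\right)^{2}$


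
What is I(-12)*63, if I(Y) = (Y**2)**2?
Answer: 1306368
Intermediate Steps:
I(Y) = Y**4
I(-12)*63 = (-12)**4*63 = 20736*63 = 1306368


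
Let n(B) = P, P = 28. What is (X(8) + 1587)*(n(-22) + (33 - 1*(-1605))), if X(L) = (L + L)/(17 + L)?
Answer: 66125206/25 ≈ 2.6450e+6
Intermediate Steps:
n(B) = 28
X(L) = 2*L/(17 + L) (X(L) = (2*L)/(17 + L) = 2*L/(17 + L))
(X(8) + 1587)*(n(-22) + (33 - 1*(-1605))) = (2*8/(17 + 8) + 1587)*(28 + (33 - 1*(-1605))) = (2*8/25 + 1587)*(28 + (33 + 1605)) = (2*8*(1/25) + 1587)*(28 + 1638) = (16/25 + 1587)*1666 = (39691/25)*1666 = 66125206/25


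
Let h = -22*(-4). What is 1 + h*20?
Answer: 1761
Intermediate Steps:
h = 88
1 + h*20 = 1 + 88*20 = 1 + 1760 = 1761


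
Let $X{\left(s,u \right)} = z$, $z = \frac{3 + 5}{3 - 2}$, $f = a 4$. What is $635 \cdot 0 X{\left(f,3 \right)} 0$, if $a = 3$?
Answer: $0$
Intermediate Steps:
$f = 12$ ($f = 3 \cdot 4 = 12$)
$z = 8$ ($z = \frac{8}{1} = 8 \cdot 1 = 8$)
$X{\left(s,u \right)} = 8$
$635 \cdot 0 X{\left(f,3 \right)} 0 = 635 \cdot 0 \cdot 8 \cdot 0 = 635 \cdot 0 \cdot 0 = 635 \cdot 0 = 0$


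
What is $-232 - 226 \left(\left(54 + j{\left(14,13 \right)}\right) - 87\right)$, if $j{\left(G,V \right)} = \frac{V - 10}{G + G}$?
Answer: $\frac{100825}{14} \approx 7201.8$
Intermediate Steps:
$j{\left(G,V \right)} = \frac{-10 + V}{2 G}$
$-232 - 226 \left(\left(54 + j{\left(14,13 \right)}\right) - 87\right) = -232 - 226 \left(\left(54 + \frac{-10 + 13}{2 \cdot 14}\right) - 87\right) = -232 - 226 \left(\left(54 + \frac{1}{2} \cdot \frac{1}{14} \cdot 3\right) - 87\right) = -232 - 226 \left(\left(54 + \frac{3}{28}\right) - 87\right) = -232 - 226 \left(\frac{1515}{28} - 87\right) = -232 - - \frac{104073}{14} = -232 + \frac{104073}{14} = \frac{100825}{14}$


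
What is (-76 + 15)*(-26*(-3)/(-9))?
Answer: 1586/3 ≈ 528.67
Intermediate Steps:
(-76 + 15)*(-26*(-3)/(-9)) = -4758*(-1)/9 = -61*(-26/3) = 1586/3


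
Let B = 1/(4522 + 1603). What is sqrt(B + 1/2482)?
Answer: sqrt(106812870)/434350 ≈ 0.023794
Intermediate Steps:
B = 1/6125 ≈ 0.00016327
sqrt(B + 1/2482) = sqrt(1/6125 + 1/2482) = sqrt(8607/15202250) = sqrt(106812870)/434350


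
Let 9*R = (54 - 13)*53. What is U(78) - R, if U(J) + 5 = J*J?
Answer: 52538/9 ≈ 5837.6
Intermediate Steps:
U(J) = -5 + J**2 (U(J) = -5 + J*J = -5 + J**2)
R = 2173/9 (R = ((54 - 13)*53)/9 = (41*53)/9 = (1/9)*2173 = 2173/9 ≈ 241.44)
U(78) - R = (-5 + 78**2) - 1*2173/9 = (-5 + 6084) - 2173/9 = 6079 - 2173/9 = 52538/9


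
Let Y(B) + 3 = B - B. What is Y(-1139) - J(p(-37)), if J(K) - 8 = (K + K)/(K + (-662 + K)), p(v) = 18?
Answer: -3425/313 ≈ -10.942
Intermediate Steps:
Y(B) = -3 (Y(B) = -3 + (B - B) = -3 + 0 = -3)
J(K) = 8 + 2*K/(-662 + 2*K) (J(K) = 8 + (K + K)/(K + (-662 + K)) = 8 + (2*K)/(-662 + 2*K) = 8 + 2*K/(-662 + 2*K))
Y(-1139) - J(p(-37)) = -3 - (-2648 + 9*18)/(-331 + 18) = -3 - (-2648 + 162)/(-313) = -3 - (-1)*(-2486)/313 = -3 - 1*2486/313 = -3 - 2486/313 = -3425/313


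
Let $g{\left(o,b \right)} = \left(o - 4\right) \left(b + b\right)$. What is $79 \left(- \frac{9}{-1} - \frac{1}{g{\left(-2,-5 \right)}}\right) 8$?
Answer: $\frac{85162}{15} \approx 5677.5$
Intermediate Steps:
$g{\left(o,b \right)} = 2 b \left(-4 + o\right)$ ($g{\left(o,b \right)} = \left(-4 + o\right) 2 b = 2 b \left(-4 + o\right)$)
$79 \left(- \frac{9}{-1} - \frac{1}{g{\left(-2,-5 \right)}}\right) 8 = 79 \left(- \frac{9}{-1} - \frac{1}{2 \left(-5\right) \left(-4 - 2\right)}\right) 8 = 79 \left(\left(-9\right) \left(-1\right) - \frac{1}{2 \left(-5\right) \left(-6\right)}\right) 8 = 79 \left(9 - \frac{1}{60}\right) 8 = 79 \cdot \frac{539}{60} \cdot 8 = 79 \cdot \frac{1078}{15} = \frac{85162}{15}$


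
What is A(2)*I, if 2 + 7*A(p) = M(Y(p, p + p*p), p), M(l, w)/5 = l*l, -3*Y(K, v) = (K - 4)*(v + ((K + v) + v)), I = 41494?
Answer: 331205108/63 ≈ 5.2572e+6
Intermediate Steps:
Y(K, v) = -(-4 + K)*(K + 3*v)/3 (Y(K, v) = -(K - 4)*(v + ((K + v) + v))/3 = -(-4 + K)*(v + (K + 2*v))/3 = -(-4 + K)*(K + 3*v)/3)
M(l, w) = 5*l² (M(l, w) = 5*(l*l) = 5*l²)
A(p) = -2/7 + 5*(11*p²/3 + 16*p/3 - p*(p + p²))²/7 (A(p) = -2/7 + (5*(4*(p + p*p) - p²/3 + 4*p/3 - p*(p + p*p))²)/7 = -2/7 + (5*(4*(p + p²) - p²/3 + 4*p/3 - p*(p + p²))²)/7 = -2/7 + (5*((4*p + 4*p²) - p²/3 + 4*p/3 - p*(p + p²))²)/7 = -2/7 + (5*(11*p²/3 + 16*p/3 - p*(p + p²))²)/7 = -2/7 + 5*(11*p²/3 + 16*p/3 - p*(p + p²))²/7)
A(2)*I = (-2/7 + (5/63)*2²*(-16 - 11*2 + 3*2*(1 + 2))²)*41494 = (-2/7 + (5/63)*4*(-16 - 22 + 3*2*3)²)*41494 = (-2/7 + (5/63)*4*(-16 - 22 + 18)²)*41494 = (-2/7 + (5/63)*4*(-20)²)*41494 = (-2/7 + (5/63)*4*400)*41494 = (-2/7 + 8000/63)*41494 = (7982/63)*41494 = 331205108/63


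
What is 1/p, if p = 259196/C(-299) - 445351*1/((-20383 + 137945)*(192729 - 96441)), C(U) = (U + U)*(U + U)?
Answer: 23534937696192/17057501024051 ≈ 1.3797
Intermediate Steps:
C(U) = 4*U**2 (C(U) = (2*U)*(2*U) = 4*U**2)
p = 17057501024051/23534937696192 (p = 259196/((4*(-299)**2)) - 445351*1/((-20383 + 137945)*(192729 - 96441)) = 259196/((4*89401)) - 445351/(117562*96288) = 259196/357604 - 445351/11319809856 = 259196*(1/357604) - 445351*1/11319809856 = 64799/89401 - 10357/263251392 = 17057501024051/23534937696192 ≈ 0.72477)
1/p = 1/(17057501024051/23534937696192) = 23534937696192/17057501024051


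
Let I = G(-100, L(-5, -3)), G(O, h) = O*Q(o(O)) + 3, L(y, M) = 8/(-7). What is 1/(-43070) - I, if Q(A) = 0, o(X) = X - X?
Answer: -129211/43070 ≈ -3.0000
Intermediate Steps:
o(X) = 0
L(y, M) = -8/7 (L(y, M) = 8*(-⅐) = -8/7)
G(O, h) = 3 (G(O, h) = O*0 + 3 = 0 + 3 = 3)
I = 3
1/(-43070) - I = 1/(-43070) - 1*3 = -1/43070 - 3 = -129211/43070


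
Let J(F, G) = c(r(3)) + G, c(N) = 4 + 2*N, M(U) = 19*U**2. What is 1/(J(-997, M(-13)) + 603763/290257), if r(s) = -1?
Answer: 290257/933199504 ≈ 0.00031103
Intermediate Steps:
J(F, G) = 2 + G (J(F, G) = (4 + 2*(-1)) + G = (4 - 2) + G = 2 + G)
1/(J(-997, M(-13)) + 603763/290257) = 1/((2 + 19*(-13)**2) + 603763/290257) = 1/((2 + 19*169) + 603763*(1/290257)) = 1/((2 + 3211) + 603763/290257) = 1/(3213 + 603763/290257) = 1/(933199504/290257) = 290257/933199504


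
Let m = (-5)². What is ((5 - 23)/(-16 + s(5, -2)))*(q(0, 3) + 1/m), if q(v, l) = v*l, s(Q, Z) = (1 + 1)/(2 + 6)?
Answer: 8/175 ≈ 0.045714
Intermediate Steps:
s(Q, Z) = ¼ (s(Q, Z) = 2/8 = 2*(⅛) = ¼)
q(v, l) = l*v
m = 25
((5 - 23)/(-16 + s(5, -2)))*(q(0, 3) + 1/m) = ((5 - 23)/(-16 + ¼))*(3*0 + 1/25) = (-18/(-63/4))*(0 + 1/25) = -18*(-4/63)*(1/25) = (8/7)*(1/25) = 8/175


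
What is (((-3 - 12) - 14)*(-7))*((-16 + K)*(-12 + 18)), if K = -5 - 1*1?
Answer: -26796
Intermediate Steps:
K = -6 (K = -5 - 1 = -6)
(((-3 - 12) - 14)*(-7))*((-16 + K)*(-12 + 18)) = (((-3 - 12) - 14)*(-7))*((-16 - 6)*(-12 + 18)) = ((-15 - 14)*(-7))*(-22*6) = -29*(-7)*(-132) = 203*(-132) = -26796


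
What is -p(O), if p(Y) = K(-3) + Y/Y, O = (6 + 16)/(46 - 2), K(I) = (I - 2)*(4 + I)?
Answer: 4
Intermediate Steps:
K(I) = (-2 + I)*(4 + I)
O = 1/2 (O = 22/44 = 22*(1/44) = 1/2 ≈ 0.50000)
p(Y) = -4 (p(Y) = (-8 + (-3)**2 + 2*(-3)) + Y/Y = (-8 + 9 - 6) + 1 = -5 + 1 = -4)
-p(O) = -1*(-4) = 4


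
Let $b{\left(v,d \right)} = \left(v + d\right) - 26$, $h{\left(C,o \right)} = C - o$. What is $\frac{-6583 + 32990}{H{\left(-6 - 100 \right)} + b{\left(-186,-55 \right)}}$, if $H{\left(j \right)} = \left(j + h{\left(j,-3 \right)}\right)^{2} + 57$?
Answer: $\frac{26407}{43471} \approx 0.60746$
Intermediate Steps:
$b{\left(v,d \right)} = -26 + d + v$ ($b{\left(v,d \right)} = \left(d + v\right) - 26 = -26 + d + v$)
$H{\left(j \right)} = 57 + \left(3 + 2 j\right)^{2}$ ($H{\left(j \right)} = \left(j + \left(j - -3\right)\right)^{2} + 57 = \left(j + \left(j + 3\right)\right)^{2} + 57 = \left(j + \left(3 + j\right)\right)^{2} + 57 = \left(3 + 2 j\right)^{2} + 57 = 57 + \left(3 + 2 j\right)^{2}$)
$\frac{-6583 + 32990}{H{\left(-6 - 100 \right)} + b{\left(-186,-55 \right)}} = \frac{-6583 + 32990}{\left(57 + \left(3 + 2 \left(-6 - 100\right)\right)^{2}\right) - 267} = \frac{26407}{\left(57 + \left(3 + 2 \left(-6 - 100\right)\right)^{2}\right) - 267} = \frac{26407}{\left(57 + \left(3 + 2 \left(-106\right)\right)^{2}\right) - 267} = \frac{26407}{\left(57 + \left(3 - 212\right)^{2}\right) - 267} = \frac{26407}{\left(57 + \left(-209\right)^{2}\right) - 267} = \frac{26407}{\left(57 + 43681\right) - 267} = \frac{26407}{43738 - 267} = \frac{26407}{43471}$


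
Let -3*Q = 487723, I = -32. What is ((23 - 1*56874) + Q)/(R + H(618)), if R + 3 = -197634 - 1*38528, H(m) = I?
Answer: 658276/708591 ≈ 0.92899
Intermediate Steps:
Q = -487723/3 (Q = -⅓*487723 = -487723/3 ≈ -1.6257e+5)
H(m) = -32
R = -236165 (R = -3 + (-197634 - 1*38528) = -3 + (-197634 - 38528) = -3 - 236162 = -236165)
((23 - 1*56874) + Q)/(R + H(618)) = ((23 - 1*56874) - 487723/3)/(-236165 - 32) = ((23 - 56874) - 487723/3)/(-236197) = (-56851 - 487723/3)*(-1/236197) = -658276/3*(-1/236197) = 658276/708591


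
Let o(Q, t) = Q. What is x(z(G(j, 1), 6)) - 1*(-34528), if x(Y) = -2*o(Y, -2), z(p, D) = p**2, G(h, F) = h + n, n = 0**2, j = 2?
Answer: 34520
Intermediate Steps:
n = 0
G(h, F) = h (G(h, F) = h + 0 = h)
x(Y) = -2*Y
x(z(G(j, 1), 6)) - 1*(-34528) = -2*2**2 - 1*(-34528) = -2*4 + 34528 = -8 + 34528 = 34520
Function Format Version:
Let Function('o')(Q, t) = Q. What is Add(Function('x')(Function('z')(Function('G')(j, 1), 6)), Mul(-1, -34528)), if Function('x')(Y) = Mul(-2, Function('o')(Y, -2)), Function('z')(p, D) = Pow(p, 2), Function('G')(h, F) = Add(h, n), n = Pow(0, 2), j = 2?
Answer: 34520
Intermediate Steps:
n = 0
Function('G')(h, F) = h (Function('G')(h, F) = Add(h, 0) = h)
Function('x')(Y) = Mul(-2, Y)
Add(Function('x')(Function('z')(Function('G')(j, 1), 6)), Mul(-1, -34528)) = Add(Mul(-2, Pow(2, 2)), Mul(-1, -34528)) = Add(Mul(-2, 4), 34528) = Add(-8, 34528) = 34520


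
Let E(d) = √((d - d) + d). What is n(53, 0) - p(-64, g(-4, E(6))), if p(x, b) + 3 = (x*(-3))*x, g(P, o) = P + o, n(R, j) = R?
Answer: 12344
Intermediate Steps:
E(d) = √d (E(d) = √(0 + d) = √d)
p(x, b) = -3 - 3*x² (p(x, b) = -3 + (x*(-3))*x = -3 + (-3*x)*x = -3 - 3*x²)
n(53, 0) - p(-64, g(-4, E(6))) = 53 - (-3 - 3*(-64)²) = 53 - (-3 - 3*4096) = 53 - (-3 - 12288) = 53 - 1*(-12291) = 53 + 12291 = 12344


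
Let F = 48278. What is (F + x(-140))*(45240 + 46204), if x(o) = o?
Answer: 4401931272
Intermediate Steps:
(F + x(-140))*(45240 + 46204) = (48278 - 140)*(45240 + 46204) = 48138*91444 = 4401931272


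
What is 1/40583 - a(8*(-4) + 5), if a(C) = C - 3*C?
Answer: -2191481/40583 ≈ -54.000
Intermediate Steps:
a(C) = -2*C
1/40583 - a(8*(-4) + 5) = 1/40583 - (-2)*(8*(-4) + 5) = 1/40583 - (-2)*(-32 + 5) = 1/40583 - (-2)*(-27) = 1/40583 - 1*54 = 1/40583 - 54 = -2191481/40583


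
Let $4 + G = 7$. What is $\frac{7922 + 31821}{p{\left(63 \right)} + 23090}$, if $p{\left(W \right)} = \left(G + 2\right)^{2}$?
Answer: $\frac{39743}{23115} \approx 1.7194$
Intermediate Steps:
$G = 3$ ($G = -4 + 7 = 3$)
$p{\left(W \right)} = 25$ ($p{\left(W \right)} = \left(3 + 2\right)^{2} = 5^{2} = 25$)
$\frac{7922 + 31821}{p{\left(63 \right)} + 23090} = \frac{7922 + 31821}{25 + 23090} = \frac{39743}{23115}$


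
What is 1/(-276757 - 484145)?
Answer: -1/760902 ≈ -1.3142e-6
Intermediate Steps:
1/(-276757 - 484145) = 1/(-760902) = -1/760902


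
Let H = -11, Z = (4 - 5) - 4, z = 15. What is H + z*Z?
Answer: -86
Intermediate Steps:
Z = -5 (Z = -1 - 4 = -5)
H + z*Z = -11 + 15*(-5) = -11 - 75 = -86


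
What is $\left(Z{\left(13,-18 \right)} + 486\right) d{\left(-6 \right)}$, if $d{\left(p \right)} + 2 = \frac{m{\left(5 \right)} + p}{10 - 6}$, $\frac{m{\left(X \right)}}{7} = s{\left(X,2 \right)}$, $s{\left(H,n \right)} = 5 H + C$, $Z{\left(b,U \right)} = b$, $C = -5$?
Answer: $\frac{31437}{2} \approx 15719.0$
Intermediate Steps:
$s{\left(H,n \right)} = -5 + 5 H$ ($s{\left(H,n \right)} = 5 H - 5 = -5 + 5 H$)
$m{\left(X \right)} = -35 + 35 X$ ($m{\left(X \right)} = 7 \left(-5 + 5 X\right) = -35 + 35 X$)
$d{\left(p \right)} = 33 + \frac{p}{4}$ ($d{\left(p \right)} = -2 + \frac{\left(-35 + 35 \cdot 5\right) + p}{10 - 6} = -2 + \frac{\left(-35 + 175\right) + p}{4} = -2 + \left(140 + p\right) \frac{1}{4} = -2 + \left(35 + \frac{p}{4}\right) = 33 + \frac{p}{4}$)
$\left(Z{\left(13,-18 \right)} + 486\right) d{\left(-6 \right)} = \left(13 + 486\right) \left(33 + \frac{1}{4} \left(-6\right)\right) = 499 \left(33 - \frac{3}{2}\right) = 499 \cdot \frac{63}{2} = \frac{31437}{2}$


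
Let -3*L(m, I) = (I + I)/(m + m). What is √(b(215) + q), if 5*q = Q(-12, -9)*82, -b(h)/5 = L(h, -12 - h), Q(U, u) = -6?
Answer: I*√41668935/645 ≈ 10.008*I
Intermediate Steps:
L(m, I) = -I/(3*m) (L(m, I) = -(I + I)/(3*(m + m)) = -2*I/(3*(2*m)) = -2*I*1/(2*m)/3 = -I/(3*m))
b(h) = 5*(-12 - h)/(3*h) (b(h) = -(-5)*(-12 - h)/(3*h) = 5*(-12 - h)/(3*h))
q = -492/5 (q = (-6*82)/5 = (⅕)*(-492) = -492/5 ≈ -98.400)
√(b(215) + q) = √((-5/3 - 20/215) - 492/5) = √((-5/3 - 20*1/215) - 492/5) = √((-5/3 - 4/43) - 492/5) = √(-227/129 - 492/5) = √(-64603/645) = I*√41668935/645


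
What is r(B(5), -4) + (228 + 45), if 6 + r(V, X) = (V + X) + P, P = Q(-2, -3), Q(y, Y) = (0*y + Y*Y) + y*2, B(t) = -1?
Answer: 267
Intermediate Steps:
Q(y, Y) = Y**2 + 2*y (Q(y, Y) = (0 + Y**2) + 2*y = Y**2 + 2*y)
P = 5 (P = (-3)**2 + 2*(-2) = 9 - 4 = 5)
r(V, X) = -1 + V + X (r(V, X) = -6 + ((V + X) + 5) = -6 + (5 + V + X) = -1 + V + X)
r(B(5), -4) + (228 + 45) = (-1 - 1 - 4) + (228 + 45) = -6 + 273 = 267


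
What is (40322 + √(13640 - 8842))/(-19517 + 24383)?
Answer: 20161/2433 + √4798/4866 ≈ 8.3007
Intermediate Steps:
(40322 + √(13640 - 8842))/(-19517 + 24383) = (40322 + √4798)/4866 = (40322 + √4798)*(1/4866) = 20161/2433 + √4798/4866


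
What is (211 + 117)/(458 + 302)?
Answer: 41/95 ≈ 0.43158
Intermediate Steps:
(211 + 117)/(458 + 302) = 328/760 = 328*(1/760) = 41/95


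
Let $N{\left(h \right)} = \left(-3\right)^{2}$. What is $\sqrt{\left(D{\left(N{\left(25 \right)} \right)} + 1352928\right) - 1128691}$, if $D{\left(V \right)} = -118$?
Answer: $\sqrt{224119} \approx 473.41$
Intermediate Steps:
$N{\left(h \right)} = 9$
$\sqrt{\left(D{\left(N{\left(25 \right)} \right)} + 1352928\right) - 1128691} = \sqrt{\left(-118 + 1352928\right) - 1128691} = \sqrt{1352810 - 1128691} = \sqrt{224119}$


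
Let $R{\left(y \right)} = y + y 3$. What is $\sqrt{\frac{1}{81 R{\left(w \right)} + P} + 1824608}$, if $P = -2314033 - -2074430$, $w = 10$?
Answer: $\frac{3 \sqrt{5127318979469}}{5029} \approx 1350.8$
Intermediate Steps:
$R{\left(y \right)} = 4 y$ ($R{\left(y \right)} = y + 3 y = 4 y$)
$P = -239603$ ($P = -2314033 + 2074430 = -239603$)
$\sqrt{\frac{1}{81 R{\left(w \right)} + P} + 1824608} = \sqrt{\frac{1}{81 \cdot 4 \cdot 10 - 239603} + 1824608} = \sqrt{\frac{1}{81 \cdot 40 - 239603} + 1824608} = \sqrt{\frac{1}{3240 - 239603} + 1824608} = \sqrt{\frac{1}{-236363} + 1824608} = \sqrt{- \frac{1}{236363} + 1824608} = \sqrt{\frac{431269820703}{236363}} = \frac{3 \sqrt{5127318979469}}{5029}$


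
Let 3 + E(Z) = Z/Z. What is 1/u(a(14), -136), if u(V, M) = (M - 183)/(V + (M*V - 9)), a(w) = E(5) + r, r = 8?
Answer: 819/319 ≈ 2.5674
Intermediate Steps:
E(Z) = -2 (E(Z) = -3 + Z/Z = -3 + 1 = -2)
a(w) = 6 (a(w) = -2 + 8 = 6)
u(V, M) = (-183 + M)/(-9 + V + M*V) (u(V, M) = (-183 + M)/(V + (-9 + M*V)) = (-183 + M)/(-9 + V + M*V))
1/u(a(14), -136) = 1/((-183 - 136)/(-9 + 6 - 136*6)) = 1/(-319/(-9 + 6 - 816)) = 1/(-319/(-819)) = 1/(-1/819*(-319)) = 1/(319/819) = 819/319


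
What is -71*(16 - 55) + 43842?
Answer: 46611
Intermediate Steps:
-71*(16 - 55) + 43842 = -71*(-39) + 43842 = 2769 + 43842 = 46611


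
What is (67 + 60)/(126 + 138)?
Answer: 127/264 ≈ 0.48106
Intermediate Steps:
(67 + 60)/(126 + 138) = 127/264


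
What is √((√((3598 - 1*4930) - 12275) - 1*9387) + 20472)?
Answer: √(11085 + I*√13607) ≈ 105.29 + 0.554*I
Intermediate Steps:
√((√((3598 - 1*4930) - 12275) - 1*9387) + 20472) = √((√((3598 - 4930) - 12275) - 9387) + 20472) = √((√(-1332 - 12275) - 9387) + 20472) = √((√(-13607) - 9387) + 20472) = √((I*√13607 - 9387) + 20472) = √((-9387 + I*√13607) + 20472) = √(11085 + I*√13607)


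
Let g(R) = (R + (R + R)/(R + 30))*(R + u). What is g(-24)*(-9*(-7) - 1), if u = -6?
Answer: 59520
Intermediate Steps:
g(R) = (-6 + R)*(R + 2*R/(30 + R)) (g(R) = (R + (R + R)/(R + 30))*(R - 6) = (R + (2*R)/(30 + R))*(-6 + R) = (R + 2*R/(30 + R))*(-6 + R) = (-6 + R)*(R + 2*R/(30 + R)))
g(-24)*(-9*(-7) - 1) = (-24*(-192 + (-24)² + 26*(-24))/(30 - 24))*(-9*(-7) - 1) = (-24*(-192 + 576 - 624)/6)*(63 - 1) = -24*⅙*(-240)*62 = 960*62 = 59520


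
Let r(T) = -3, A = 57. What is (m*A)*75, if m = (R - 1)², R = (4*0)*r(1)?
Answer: 4275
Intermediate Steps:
R = 0 (R = (4*0)*(-3) = 0*(-3) = 0)
m = 1 (m = (0 - 1)² = (-1)² = 1)
(m*A)*75 = (1*57)*75 = 57*75 = 4275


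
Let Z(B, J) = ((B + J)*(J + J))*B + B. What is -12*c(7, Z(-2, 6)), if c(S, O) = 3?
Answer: -36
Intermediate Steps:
Z(B, J) = B + 2*B*J*(B + J) (Z(B, J) = ((B + J)*(2*J))*B + B = (2*J*(B + J))*B + B = 2*B*J*(B + J) + B = B + 2*B*J*(B + J))
-12*c(7, Z(-2, 6)) = -12*3 = -36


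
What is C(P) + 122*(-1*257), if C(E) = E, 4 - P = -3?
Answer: -31347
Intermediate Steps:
P = 7 (P = 4 - 1*(-3) = 4 + 3 = 7)
C(P) + 122*(-1*257) = 7 + 122*(-1*257) = 7 + 122*(-257) = 7 - 31354 = -31347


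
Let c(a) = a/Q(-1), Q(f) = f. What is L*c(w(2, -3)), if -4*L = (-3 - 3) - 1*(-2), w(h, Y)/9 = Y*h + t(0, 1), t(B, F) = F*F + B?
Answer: 45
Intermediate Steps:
t(B, F) = B + F² (t(B, F) = F² + B = B + F²)
w(h, Y) = 9 + 9*Y*h (w(h, Y) = 9*(Y*h + (0 + 1²)) = 9*(Y*h + (0 + 1)) = 9*(Y*h + 1) = 9*(1 + Y*h) = 9 + 9*Y*h)
L = 1 (L = -((-3 - 3) - 1*(-2))/4 = -(-6 + 2)/4 = -¼*(-4) = 1)
c(a) = -a (c(a) = a/(-1) = a*(-1) = -a)
L*c(w(2, -3)) = 1*(-(9 + 9*(-3)*2)) = 1*(-(9 - 54)) = 1*(-1*(-45)) = 1*45 = 45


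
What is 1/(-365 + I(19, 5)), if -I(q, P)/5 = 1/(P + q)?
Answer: -24/8765 ≈ -0.0027382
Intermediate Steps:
I(q, P) = -5/(P + q)
1/(-365 + I(19, 5)) = 1/(-365 - 5/(5 + 19)) = 1/(-365 - 5/24) = 1/(-8765/24) = -24/8765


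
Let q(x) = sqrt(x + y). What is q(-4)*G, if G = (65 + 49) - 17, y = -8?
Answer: 194*I*sqrt(3) ≈ 336.02*I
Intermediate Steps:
G = 97 (G = 114 - 17 = 97)
q(x) = sqrt(-8 + x) (q(x) = sqrt(x - 8) = sqrt(-8 + x))
q(-4)*G = sqrt(-8 - 4)*97 = sqrt(-12)*97 = (2*I*sqrt(3))*97 = 194*I*sqrt(3)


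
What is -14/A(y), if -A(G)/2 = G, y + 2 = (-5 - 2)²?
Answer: 7/47 ≈ 0.14894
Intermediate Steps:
y = 47 (y = -2 + (-5 - 2)² = -2 + (-7)² = -2 + 49 = 47)
A(G) = -2*G
-14/A(y) = -14/((-2*47)) = -14/(-94) = -14*(-1/94) = 7/47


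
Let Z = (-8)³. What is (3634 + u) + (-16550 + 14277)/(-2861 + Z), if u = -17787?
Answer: -47735796/3373 ≈ -14152.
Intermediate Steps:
Z = -512
(3634 + u) + (-16550 + 14277)/(-2861 + Z) = (3634 - 17787) + (-16550 + 14277)/(-2861 - 512) = -14153 - 2273/(-3373) = -14153 - 2273*(-1/3373) = -14153 + 2273/3373 = -47735796/3373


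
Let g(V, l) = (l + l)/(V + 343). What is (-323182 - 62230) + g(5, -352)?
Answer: -33531020/87 ≈ -3.8541e+5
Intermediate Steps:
g(V, l) = 2*l/(343 + V) (g(V, l) = (2*l)/(343 + V) = 2*l/(343 + V))
(-323182 - 62230) + g(5, -352) = (-323182 - 62230) + 2*(-352)/(343 + 5) = -385412 + 2*(-352)/348 = -385412 + 2*(-352)*(1/348) = -385412 - 176/87 = -33531020/87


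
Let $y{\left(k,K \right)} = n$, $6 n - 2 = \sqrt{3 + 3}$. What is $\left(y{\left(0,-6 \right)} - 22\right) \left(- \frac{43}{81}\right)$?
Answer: $\frac{2795}{243} - \frac{43 \sqrt{6}}{486} \approx 11.285$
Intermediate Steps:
$n = \frac{1}{3} + \frac{\sqrt{6}}{6}$ ($n = \frac{1}{3} + \frac{\sqrt{3 + 3}}{6} = \frac{1}{3} + \frac{\sqrt{6}}{6} \approx 0.74158$)
$y{\left(k,K \right)} = \frac{1}{3} + \frac{\sqrt{6}}{6}$
$\left(y{\left(0,-6 \right)} - 22\right) \left(- \frac{43}{81}\right) = \left(\left(\frac{1}{3} + \frac{\sqrt{6}}{6}\right) - 22\right) \left(- \frac{43}{81}\right) = \left(- \frac{65}{3} + \frac{\sqrt{6}}{6}\right) \left(\left(-43\right) \frac{1}{81}\right) = \left(- \frac{65}{3} + \frac{\sqrt{6}}{6}\right) \left(- \frac{43}{81}\right) = \frac{2795}{243} - \frac{43 \sqrt{6}}{486}$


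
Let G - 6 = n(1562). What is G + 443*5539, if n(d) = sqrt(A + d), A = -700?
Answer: 2453783 + sqrt(862) ≈ 2.4538e+6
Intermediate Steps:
n(d) = sqrt(-700 + d)
G = 6 + sqrt(862) (G = 6 + sqrt(-700 + 1562) = 6 + sqrt(862) ≈ 35.360)
G + 443*5539 = (6 + sqrt(862)) + 443*5539 = (6 + sqrt(862)) + 2453777 = 2453783 + sqrt(862)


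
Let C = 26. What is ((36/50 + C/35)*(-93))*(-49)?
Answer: 166656/25 ≈ 6666.2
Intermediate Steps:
((36/50 + C/35)*(-93))*(-49) = ((36/50 + 26/35)*(-93))*(-49) = ((36*(1/50) + 26*(1/35))*(-93))*(-49) = ((18/25 + 26/35)*(-93))*(-49) = ((256/175)*(-93))*(-49) = -23808/175*(-49) = 166656/25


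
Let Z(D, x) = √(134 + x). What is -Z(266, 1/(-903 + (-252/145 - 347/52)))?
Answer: -√6328087467173754/6872039 ≈ -11.576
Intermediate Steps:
-Z(266, 1/(-903 + (-252/145 - 347/52))) = -√(134 + 1/(-903 + (-252/145 - 347/52))) = -√(134 + 1/(-903 - 63419/7540)) = -√(134 + 1/(-6872039/7540)) = -√(134 - 7540/6872039) = -√(920845686/6872039) = -√6328087467173754/6872039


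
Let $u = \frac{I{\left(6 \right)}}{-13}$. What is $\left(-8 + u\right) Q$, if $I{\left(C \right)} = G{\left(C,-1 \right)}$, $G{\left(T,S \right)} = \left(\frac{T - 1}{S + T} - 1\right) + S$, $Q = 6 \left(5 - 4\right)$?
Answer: $- \frac{618}{13} \approx -47.538$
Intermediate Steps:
$Q = 6$ ($Q = 6 \cdot 1 = 6$)
$G{\left(T,S \right)} = -1 + S + \frac{-1 + T}{S + T}$ ($G{\left(T,S \right)} = \left(\frac{-1 + T}{S + T} - 1\right) + S = \left(-1 + \frac{-1 + T}{S + T}\right) + S = -1 + S + \frac{-1 + T}{S + T}$)
$I{\left(C \right)} = \frac{1 - C}{-1 + C}$ ($I{\left(C \right)} = \frac{-1 + \left(-1\right)^{2} - -1 - C}{-1 + C} = \frac{-1 + 1 + 1 - C}{-1 + C} = \frac{1 - C}{-1 + C}$)
$u = \frac{1}{13}$ ($u = - \frac{1}{-13} = \left(-1\right) \left(- \frac{1}{13}\right) = \frac{1}{13} \approx 0.076923$)
$\left(-8 + u\right) Q = \left(-8 + \frac{1}{13}\right) 6 = \left(- \frac{103}{13}\right) 6 = - \frac{618}{13}$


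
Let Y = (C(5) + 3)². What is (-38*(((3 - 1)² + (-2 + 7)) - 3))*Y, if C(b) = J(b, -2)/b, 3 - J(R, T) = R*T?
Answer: -178752/25 ≈ -7150.1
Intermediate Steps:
J(R, T) = 3 - R*T
C(b) = (3 + 2*b)/b (C(b) = (3 - 1*b*(-2))/b = (3 + 2*b)/b)
Y = 784/25 (Y = ((2 + 3/5) + 3)² = ((2 + 3*(⅕)) + 3)² = ((2 + ⅗) + 3)² = (13/5 + 3)² = (28/5)² = 784/25 ≈ 31.360)
(-38*(((3 - 1)² + (-2 + 7)) - 3))*Y = -38*(((3 - 1)² + (-2 + 7)) - 3)*(784/25) = -38*((2² + 5) - 3)*(784/25) = -38*((4 + 5) - 3)*(784/25) = -38*(9 - 3)*(784/25) = -38*6*(784/25) = -228*784/25 = -178752/25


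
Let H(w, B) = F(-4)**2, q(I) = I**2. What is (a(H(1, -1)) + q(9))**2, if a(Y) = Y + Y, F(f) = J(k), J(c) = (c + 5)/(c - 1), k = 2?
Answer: 32041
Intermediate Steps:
J(c) = (5 + c)/(-1 + c)
F(f) = 7 (F(f) = (5 + 2)/(-1 + 2) = 7/1 = 1*7 = 7)
H(w, B) = 49 (H(w, B) = 7**2 = 49)
a(Y) = 2*Y
(a(H(1, -1)) + q(9))**2 = (2*49 + 9**2)**2 = (98 + 81)**2 = 179**2 = 32041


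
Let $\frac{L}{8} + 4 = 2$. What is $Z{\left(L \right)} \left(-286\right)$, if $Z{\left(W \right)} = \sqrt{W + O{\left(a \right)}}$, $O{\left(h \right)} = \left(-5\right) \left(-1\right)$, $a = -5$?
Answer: $- 286 i \sqrt{11} \approx - 948.55 i$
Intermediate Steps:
$O{\left(h \right)} = 5$
$L = -16$ ($L = -32 + 8 \cdot 2 = -32 + 16 = -16$)
$Z{\left(W \right)} = \sqrt{5 + W}$ ($Z{\left(W \right)} = \sqrt{W + 5} = \sqrt{5 + W}$)
$Z{\left(L \right)} \left(-286\right) = \sqrt{5 - 16} \left(-286\right) = \sqrt{-11} \left(-286\right) = i \sqrt{11} \left(-286\right) = - 286 i \sqrt{11}$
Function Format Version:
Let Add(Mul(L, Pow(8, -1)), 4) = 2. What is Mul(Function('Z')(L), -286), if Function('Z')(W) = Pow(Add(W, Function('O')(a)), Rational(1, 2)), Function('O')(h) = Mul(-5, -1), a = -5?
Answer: Mul(-286, I, Pow(11, Rational(1, 2))) ≈ Mul(-948.55, I)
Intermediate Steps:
Function('O')(h) = 5
L = -16 (L = Add(-32, Mul(8, 2)) = Add(-32, 16) = -16)
Function('Z')(W) = Pow(Add(5, W), Rational(1, 2)) (Function('Z')(W) = Pow(Add(W, 5), Rational(1, 2)) = Pow(Add(5, W), Rational(1, 2)))
Mul(Function('Z')(L), -286) = Mul(Pow(Add(5, -16), Rational(1, 2)), -286) = Mul(Pow(-11, Rational(1, 2)), -286) = Mul(Mul(I, Pow(11, Rational(1, 2))), -286) = Mul(-286, I, Pow(11, Rational(1, 2)))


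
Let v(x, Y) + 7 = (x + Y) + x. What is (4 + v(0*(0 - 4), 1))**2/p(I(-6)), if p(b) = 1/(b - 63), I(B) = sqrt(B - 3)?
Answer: -252 + 12*I ≈ -252.0 + 12.0*I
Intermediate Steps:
v(x, Y) = -7 + Y + 2*x (v(x, Y) = -7 + ((x + Y) + x) = -7 + ((Y + x) + x) = -7 + (Y + 2*x) = -7 + Y + 2*x)
I(B) = sqrt(-3 + B)
p(b) = 1/(-63 + b)
(4 + v(0*(0 - 4), 1))**2/p(I(-6)) = (4 + (-7 + 1 + 2*(0*(0 - 4))))**2/(1/(-63 + sqrt(-3 - 6))) = (4 + (-7 + 1 + 2*(0*(-4))))**2/(1/(-63 + sqrt(-9))) = (4 + (-7 + 1 + 2*0))**2/(1/(-63 + 3*I)) = (4 + (-7 + 1 + 0))**2/(((-63 - 3*I)/3978)) = (4 - 6)**2*(-63 + 3*I) = (-2)**2*(-63 + 3*I) = 4*(-63 + 3*I) = -252 + 12*I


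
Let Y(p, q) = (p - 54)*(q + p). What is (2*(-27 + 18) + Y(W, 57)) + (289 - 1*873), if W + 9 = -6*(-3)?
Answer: -3572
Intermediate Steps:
W = 9 (W = -9 - 6*(-3) = -9 + 18 = 9)
Y(p, q) = (-54 + p)*(p + q)
(2*(-27 + 18) + Y(W, 57)) + (289 - 1*873) = (2*(-27 + 18) + (9² - 54*9 - 54*57 + 9*57)) + (289 - 1*873) = (2*(-9) + (81 - 486 - 3078 + 513)) + (289 - 873) = (-18 - 2970) - 584 = -2988 - 584 = -3572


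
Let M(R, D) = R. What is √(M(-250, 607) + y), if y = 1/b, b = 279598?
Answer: 3*I*√2171528902378/279598 ≈ 15.811*I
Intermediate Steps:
y = 1/279598 ≈ 3.5766e-6
√(M(-250, 607) + y) = √(-250 + 1/279598) = √(-69899499/279598) = 3*I*√2171528902378/279598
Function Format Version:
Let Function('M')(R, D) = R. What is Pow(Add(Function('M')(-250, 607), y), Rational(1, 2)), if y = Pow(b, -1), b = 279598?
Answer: Mul(Rational(3, 279598), I, Pow(2171528902378, Rational(1, 2))) ≈ Mul(15.811, I)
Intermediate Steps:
y = Rational(1, 279598) (y = Pow(279598, -1) = Rational(1, 279598) ≈ 3.5766e-6)
Pow(Add(Function('M')(-250, 607), y), Rational(1, 2)) = Pow(Add(-250, Rational(1, 279598)), Rational(1, 2)) = Pow(Rational(-69899499, 279598), Rational(1, 2)) = Mul(Rational(3, 279598), I, Pow(2171528902378, Rational(1, 2)))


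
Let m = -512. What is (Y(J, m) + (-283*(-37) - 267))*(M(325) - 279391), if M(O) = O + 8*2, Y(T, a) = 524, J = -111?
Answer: -2993648400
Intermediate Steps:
M(O) = 16 + O (M(O) = O + 16 = 16 + O)
(Y(J, m) + (-283*(-37) - 267))*(M(325) - 279391) = (524 + (-283*(-37) - 267))*((16 + 325) - 279391) = (524 + (10471 - 267))*(341 - 279391) = (524 + 10204)*(-279050) = 10728*(-279050) = -2993648400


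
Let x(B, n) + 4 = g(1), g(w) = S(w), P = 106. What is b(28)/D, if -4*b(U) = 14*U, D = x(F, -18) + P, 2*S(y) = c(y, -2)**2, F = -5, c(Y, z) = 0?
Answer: -49/51 ≈ -0.96078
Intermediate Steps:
S(y) = 0 (S(y) = (1/2)*0**2 = (1/2)*0 = 0)
g(w) = 0
x(B, n) = -4 (x(B, n) = -4 + 0 = -4)
D = 102 (D = -4 + 106 = 102)
b(U) = -7*U/2
b(28)/D = -7/2*28/102 = -98*1/102 = -49/51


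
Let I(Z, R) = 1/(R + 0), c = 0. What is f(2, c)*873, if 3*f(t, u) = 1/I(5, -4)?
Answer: -1164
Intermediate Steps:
I(Z, R) = 1/R
f(t, u) = -4/3 (f(t, u) = 1/(3*(1/(-4))) = 1/(3*(-¼)) = (⅓)*(-4) = -4/3)
f(2, c)*873 = -4/3*873 = -1164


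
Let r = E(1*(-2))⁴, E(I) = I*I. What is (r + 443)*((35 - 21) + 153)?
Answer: 116733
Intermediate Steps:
E(I) = I²
r = 256 (r = ((1*(-2))²)⁴ = ((-2)²)⁴ = 4⁴ = 256)
(r + 443)*((35 - 21) + 153) = (256 + 443)*((35 - 21) + 153) = 699*(14 + 153) = 699*167 = 116733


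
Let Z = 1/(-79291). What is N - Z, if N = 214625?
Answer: 17017830876/79291 ≈ 2.1463e+5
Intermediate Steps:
Z = -1/79291 ≈ -1.2612e-5
N - Z = 214625 - 1*(-1/79291) = 214625 + 1/79291 = 17017830876/79291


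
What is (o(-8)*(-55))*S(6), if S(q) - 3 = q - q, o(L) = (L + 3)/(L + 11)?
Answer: 275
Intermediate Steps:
o(L) = (3 + L)/(11 + L)
S(q) = 3 (S(q) = 3 + (q - q) = 3 + 0 = 3)
(o(-8)*(-55))*S(6) = (((3 - 8)/(11 - 8))*(-55))*3 = ((-5/3)*(-55))*3 = (((⅓)*(-5))*(-55))*3 = -5/3*(-55)*3 = (275/3)*3 = 275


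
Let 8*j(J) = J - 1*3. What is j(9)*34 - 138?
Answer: -225/2 ≈ -112.50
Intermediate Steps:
j(J) = -3/8 + J/8 (j(J) = (J - 1*3)/8 = (J - 3)/8 = (-3 + J)/8 = -3/8 + J/8)
j(9)*34 - 138 = (-3/8 + (1/8)*9)*34 - 138 = (-3/8 + 9/8)*34 - 138 = (3/4)*34 - 138 = 51/2 - 138 = -225/2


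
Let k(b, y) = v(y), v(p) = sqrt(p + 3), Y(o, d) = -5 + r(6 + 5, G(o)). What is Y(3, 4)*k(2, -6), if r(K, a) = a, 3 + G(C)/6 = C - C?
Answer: -23*I*sqrt(3) ≈ -39.837*I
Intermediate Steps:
G(C) = -18 (G(C) = -18 + 6*(C - C) = -18 + 6*0 = -18 + 0 = -18)
Y(o, d) = -23 (Y(o, d) = -5 - 18 = -23)
v(p) = sqrt(3 + p)
k(b, y) = sqrt(3 + y)
Y(3, 4)*k(2, -6) = -23*sqrt(3 - 6) = -23*I*sqrt(3)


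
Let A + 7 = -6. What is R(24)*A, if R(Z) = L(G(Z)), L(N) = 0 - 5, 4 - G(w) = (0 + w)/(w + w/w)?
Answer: 65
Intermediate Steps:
A = -13 (A = -7 - 6 = -13)
G(w) = 4 - w/(1 + w) (G(w) = 4 - (0 + w)/(w + w/w) = 4 - w/(w + 1) = 4 - w/(1 + w))
L(N) = -5
R(Z) = -5
R(24)*A = -5*(-13) = 65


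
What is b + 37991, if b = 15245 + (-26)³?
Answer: 35660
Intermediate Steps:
b = -2331 (b = 15245 - 17576 = -2331)
b + 37991 = -2331 + 37991 = 35660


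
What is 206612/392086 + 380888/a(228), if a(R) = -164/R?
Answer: -4256210056942/8037763 ≈ -5.2953e+5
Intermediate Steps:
206612/392086 + 380888/a(228) = 206612/392086 + 380888/((-164/228)) = 206612*(1/392086) + 380888/((-164*1/228)) = 103306/196043 + 380888/(-41/57) = 103306/196043 + 380888*(-57/41) = 103306/196043 - 21710616/41 = -4256210056942/8037763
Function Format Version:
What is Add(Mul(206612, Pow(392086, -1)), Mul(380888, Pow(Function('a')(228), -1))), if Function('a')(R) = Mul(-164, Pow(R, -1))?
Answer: Rational(-4256210056942, 8037763) ≈ -5.2953e+5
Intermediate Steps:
Add(Mul(206612, Pow(392086, -1)), Mul(380888, Pow(Function('a')(228), -1))) = Add(Mul(206612, Pow(392086, -1)), Mul(380888, Pow(Mul(-164, Pow(228, -1)), -1))) = Add(Mul(206612, Rational(1, 392086)), Mul(380888, Pow(Mul(-164, Rational(1, 228)), -1))) = Add(Rational(103306, 196043), Mul(380888, Pow(Rational(-41, 57), -1))) = Add(Rational(103306, 196043), Mul(380888, Rational(-57, 41))) = Add(Rational(103306, 196043), Rational(-21710616, 41)) = Rational(-4256210056942, 8037763)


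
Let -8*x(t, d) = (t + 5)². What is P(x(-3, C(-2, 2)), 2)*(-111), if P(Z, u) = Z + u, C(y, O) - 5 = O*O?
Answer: -333/2 ≈ -166.50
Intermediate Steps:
C(y, O) = 5 + O² (C(y, O) = 5 + O*O = 5 + O²)
x(t, d) = -(5 + t)²/8 (x(t, d) = -(t + 5)²/8 = -(5 + t)²/8)
P(x(-3, C(-2, 2)), 2)*(-111) = (-(5 - 3)²/8 + 2)*(-111) = (-⅛*2² + 2)*(-111) = (-⅛*4 + 2)*(-111) = (-½ + 2)*(-111) = (3/2)*(-111) = -333/2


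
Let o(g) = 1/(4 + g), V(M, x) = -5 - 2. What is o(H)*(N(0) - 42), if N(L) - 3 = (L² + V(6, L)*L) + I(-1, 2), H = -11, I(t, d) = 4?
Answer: 5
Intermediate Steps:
V(M, x) = -7
N(L) = 7 + L² - 7*L (N(L) = 3 + ((L² - 7*L) + 4) = 3 + (4 + L² - 7*L) = 7 + L² - 7*L)
o(H)*(N(0) - 42) = ((7 + 0² - 7*0) - 42)/(4 - 11) = ((7 + 0 + 0) - 42)/(-7) = -(7 - 42)/7 = -⅐*(-35) = 5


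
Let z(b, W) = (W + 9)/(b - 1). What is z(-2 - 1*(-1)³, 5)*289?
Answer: -2023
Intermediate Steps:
z(b, W) = (9 + W)/(-1 + b)
z(-2 - 1*(-1)³, 5)*289 = ((9 + 5)/(-1 + (-2 - 1*(-1)³)))*289 = (14/(-1 + (-2 - 1*(-1))))*289 = (14/(-1 + (-2 + 1)))*289 = (14/(-1 - 1))*289 = (14/(-2))*289 = -½*14*289 = -7*289 = -2023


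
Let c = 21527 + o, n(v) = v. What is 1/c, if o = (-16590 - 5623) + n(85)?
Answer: -1/601 ≈ -0.0016639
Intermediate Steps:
o = -22128 (o = (-16590 - 5623) + 85 = -22213 + 85 = -22128)
c = -601 (c = 21527 - 22128 = -601)
1/c = 1/(-601) = -1/601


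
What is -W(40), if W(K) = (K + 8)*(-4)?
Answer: 192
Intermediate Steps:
W(K) = -32 - 4*K (W(K) = (8 + K)*(-4) = -32 - 4*K)
-W(40) = -(-32 - 4*40) = -(-32 - 160) = -1*(-192) = 192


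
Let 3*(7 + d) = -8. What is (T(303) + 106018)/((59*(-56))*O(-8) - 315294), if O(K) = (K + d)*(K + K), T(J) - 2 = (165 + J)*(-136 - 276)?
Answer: 130194/1873837 ≈ 0.069480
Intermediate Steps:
d = -29/3 (d = -7 + (⅓)*(-8) = -7 - 8/3 = -29/3 ≈ -9.6667)
T(J) = -67978 - 412*J (T(J) = 2 + (165 + J)*(-136 - 276) = 2 + (165 + J)*(-412) = 2 + (-67980 - 412*J) = -67978 - 412*J)
O(K) = 2*K*(-29/3 + K) (O(K) = (K - 29/3)*(K + K) = (-29/3 + K)*(2*K) = 2*K*(-29/3 + K))
(T(303) + 106018)/((59*(-56))*O(-8) - 315294) = ((-67978 - 412*303) + 106018)/((59*(-56))*((⅔)*(-8)*(-29 + 3*(-8))) - 315294) = ((-67978 - 124836) + 106018)/(-6608*(-8)*(-29 - 24)/3 - 315294) = (-192814 + 106018)/(-6608*(-8)*(-53)/3 - 315294) = -86796/(-3304*848/3 - 315294) = -86796/(-2801792/3 - 315294) = -86796/(-3747674/3) = -86796*(-3/3747674) = 130194/1873837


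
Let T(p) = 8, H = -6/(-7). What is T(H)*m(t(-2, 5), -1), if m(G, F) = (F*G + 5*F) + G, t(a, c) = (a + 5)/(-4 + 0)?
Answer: -40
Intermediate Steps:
t(a, c) = -5/4 - a/4 (t(a, c) = (5 + a)/(-4) = (5 + a)*(-¼) = -5/4 - a/4)
H = 6/7 (H = -6*(-⅐) = 6/7 ≈ 0.85714)
m(G, F) = G + 5*F + F*G (m(G, F) = (5*F + F*G) + G = G + 5*F + F*G)
T(H)*m(t(-2, 5), -1) = 8*((-5/4 - ¼*(-2)) + 5*(-1) - (-5/4 - ¼*(-2))) = 8*((-5/4 + ½) - 5 - (-5/4 + ½)) = 8*(-¾ - 5 - 1*(-¾)) = 8*(-¾ - 5 + ¾) = 8*(-5) = -40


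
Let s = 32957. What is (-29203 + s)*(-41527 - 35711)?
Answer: -289951452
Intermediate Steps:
(-29203 + s)*(-41527 - 35711) = (-29203 + 32957)*(-41527 - 35711) = 3754*(-77238) = -289951452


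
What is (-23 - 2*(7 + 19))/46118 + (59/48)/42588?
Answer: -75297919/47137761216 ≈ -0.0015974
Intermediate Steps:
(-23 - 2*(7 + 19))/46118 + (59/48)/42588 = (-23 - 2*26)*(1/46118) + (59*(1/48))*(1/42588) = (-23 - 52)*(1/46118) + (59/48)*(1/42588) = -75*1/46118 + 59/2044224 = -75/46118 + 59/2044224 = -75297919/47137761216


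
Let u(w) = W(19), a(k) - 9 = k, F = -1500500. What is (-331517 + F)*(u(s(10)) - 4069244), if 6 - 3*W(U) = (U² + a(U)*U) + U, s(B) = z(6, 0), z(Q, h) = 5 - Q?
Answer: 7455477454282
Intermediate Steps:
a(k) = 9 + k
s(B) = -1 (s(B) = 5 - 1*6 = 5 - 6 = -1)
W(U) = 2 - U/3 - U²/3 - U*(9 + U)/3 (W(U) = 2 - ((U² + (9 + U)*U) + U)/3 = 2 - ((U² + U*(9 + U)) + U)/3 = 2 - (U + U² + U*(9 + U))/3 = 2 + (-U/3 - U²/3 - U*(9 + U)/3) = 2 - U/3 - U²/3 - U*(9 + U)/3)
u(w) = -302 (u(w) = 2 - 10/3*19 - ⅔*19² = 2 - 190/3 - ⅔*361 = 2 - 190/3 - 722/3 = -302)
(-331517 + F)*(u(s(10)) - 4069244) = (-331517 - 1500500)*(-302 - 4069244) = -1832017*(-4069546) = 7455477454282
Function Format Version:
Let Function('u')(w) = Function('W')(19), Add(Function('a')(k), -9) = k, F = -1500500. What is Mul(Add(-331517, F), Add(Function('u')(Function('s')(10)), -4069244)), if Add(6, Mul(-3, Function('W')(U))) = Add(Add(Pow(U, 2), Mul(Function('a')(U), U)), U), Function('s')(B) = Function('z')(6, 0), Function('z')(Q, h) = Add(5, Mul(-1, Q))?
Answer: 7455477454282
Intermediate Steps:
Function('a')(k) = Add(9, k)
Function('s')(B) = -1 (Function('s')(B) = Add(5, Mul(-1, 6)) = Add(5, -6) = -1)
Function('W')(U) = Add(2, Mul(Rational(-1, 3), U), Mul(Rational(-1, 3), Pow(U, 2)), Mul(Rational(-1, 3), U, Add(9, U))) (Function('W')(U) = Add(2, Mul(Rational(-1, 3), Add(Add(Pow(U, 2), Mul(Add(9, U), U)), U))) = Add(2, Mul(Rational(-1, 3), Add(Add(Pow(U, 2), Mul(U, Add(9, U))), U))) = Add(2, Mul(Rational(-1, 3), Add(U, Pow(U, 2), Mul(U, Add(9, U))))) = Add(2, Add(Mul(Rational(-1, 3), U), Mul(Rational(-1, 3), Pow(U, 2)), Mul(Rational(-1, 3), U, Add(9, U)))) = Add(2, Mul(Rational(-1, 3), U), Mul(Rational(-1, 3), Pow(U, 2)), Mul(Rational(-1, 3), U, Add(9, U))))
Function('u')(w) = -302 (Function('u')(w) = Add(2, Mul(Rational(-10, 3), 19), Mul(Rational(-2, 3), Pow(19, 2))) = Add(2, Rational(-190, 3), Mul(Rational(-2, 3), 361)) = Add(2, Rational(-190, 3), Rational(-722, 3)) = -302)
Mul(Add(-331517, F), Add(Function('u')(Function('s')(10)), -4069244)) = Mul(Add(-331517, -1500500), Add(-302, -4069244)) = Mul(-1832017, -4069546) = 7455477454282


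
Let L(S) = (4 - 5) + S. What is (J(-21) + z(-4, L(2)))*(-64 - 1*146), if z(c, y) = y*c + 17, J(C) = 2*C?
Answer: 6090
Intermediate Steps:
L(S) = -1 + S
z(c, y) = 17 + c*y (z(c, y) = c*y + 17 = 17 + c*y)
(J(-21) + z(-4, L(2)))*(-64 - 1*146) = (2*(-21) + (17 - 4*(-1 + 2)))*(-64 - 1*146) = (-42 + (17 - 4*1))*(-64 - 146) = (-42 + (17 - 4))*(-210) = (-42 + 13)*(-210) = -29*(-210) = 6090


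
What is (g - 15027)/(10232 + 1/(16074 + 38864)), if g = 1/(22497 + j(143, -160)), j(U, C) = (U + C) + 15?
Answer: -18570822013432/12645015754415 ≈ -1.4686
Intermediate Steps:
j(U, C) = 15 + C + U (j(U, C) = (C + U) + 15 = 15 + C + U)
g = 1/22495 (g = 1/(22497 + (15 - 160 + 143)) = 1/(22497 - 2) = 1/22495 ≈ 4.4454e-5)
(g - 15027)/(10232 + 1/(16074 + 38864)) = (1/22495 - 15027)/(10232 + 1/(16074 + 38864)) = -338032364/(22495*(10232 + 1/54938)) = -338032364/(22495*562125617/54938) = -338032364/22495*54938/562125617 = -18570822013432/12645015754415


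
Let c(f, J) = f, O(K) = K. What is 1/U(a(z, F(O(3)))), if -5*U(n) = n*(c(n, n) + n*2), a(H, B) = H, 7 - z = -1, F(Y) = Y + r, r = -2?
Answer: -5/192 ≈ -0.026042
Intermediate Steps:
F(Y) = -2 + Y (F(Y) = Y - 2 = -2 + Y)
z = 8 (z = 7 - 1*(-1) = 7 + 1 = 8)
U(n) = -3*n**2/5 (U(n) = -n*(n + n*2)/5 = -n*(n + 2*n)/5 = -n*3*n/5 = -3*n**2/5)
1/U(a(z, F(O(3)))) = 1/(-3/5*8**2) = 1/(-3/5*64) = 1/(-192/5) = -5/192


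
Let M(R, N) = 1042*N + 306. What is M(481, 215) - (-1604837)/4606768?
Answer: 1033465510885/4606768 ≈ 2.2434e+5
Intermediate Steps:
M(R, N) = 306 + 1042*N
M(481, 215) - (-1604837)/4606768 = (306 + 1042*215) - (-1604837)/4606768 = (306 + 224030) - (-1604837)/4606768 = 224336 - 1*(-1604837/4606768) = 224336 + 1604837/4606768 = 1033465510885/4606768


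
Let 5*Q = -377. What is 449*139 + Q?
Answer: 311678/5 ≈ 62336.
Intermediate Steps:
Q = -377/5 (Q = (⅕)*(-377) = -377/5 ≈ -75.400)
449*139 + Q = 449*139 - 377/5 = 62411 - 377/5 = 311678/5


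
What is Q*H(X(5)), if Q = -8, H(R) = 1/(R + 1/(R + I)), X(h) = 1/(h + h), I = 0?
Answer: -80/101 ≈ -0.79208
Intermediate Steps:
X(h) = 1/(2*h)
H(R) = 1/(R + 1/R) (H(R) = 1/(R + 1/(R + 0)) = 1/(R + 1/R))
Q*H(X(5)) = -8*(½)/5/(1 + ((½)/5)²) = -8*(½)*(⅕)/(1 + ((½)*(⅕))²) = -4/(5*(1 + (⅒)²)) = -4/(5*(1 + 1/100)) = -4/(5*101/100) = -4*100/(5*101) = -8*10/101 = -80/101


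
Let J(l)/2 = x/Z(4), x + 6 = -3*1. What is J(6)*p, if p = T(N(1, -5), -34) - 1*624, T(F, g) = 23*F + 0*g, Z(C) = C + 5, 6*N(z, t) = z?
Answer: 3721/3 ≈ 1240.3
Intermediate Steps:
N(z, t) = z/6
Z(C) = 5 + C
x = -9 (x = -6 - 3*1 = -6 - 3 = -9)
T(F, g) = 23*F (T(F, g) = 23*F + 0 = 23*F)
J(l) = -2 (J(l) = 2*(-9/(5 + 4)) = 2*(-9/9) = 2*(-9*⅑) = 2*(-1) = -2)
p = -3721/6 (p = 23*((⅙)*1) - 1*624 = 23*(⅙) - 624 = 23/6 - 624 = -3721/6 ≈ -620.17)
J(6)*p = -2*(-3721/6) = 3721/3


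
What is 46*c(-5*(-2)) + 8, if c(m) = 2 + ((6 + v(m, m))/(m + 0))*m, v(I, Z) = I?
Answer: 836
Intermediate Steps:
c(m) = 8 + m (c(m) = 2 + ((6 + m)/(m + 0))*m = 2 + ((6 + m)/m)*m = 2 + (6 + m) = 8 + m)
46*c(-5*(-2)) + 8 = 46*(8 - 5*(-2)) + 8 = 46*(8 + 10) + 8 = 46*18 + 8 = 828 + 8 = 836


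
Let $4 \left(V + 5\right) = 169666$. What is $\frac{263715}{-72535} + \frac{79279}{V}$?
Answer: $- \frac{2173618583}{1230527261} \approx -1.7664$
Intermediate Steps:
$V = \frac{84823}{2}$ ($V = -5 + \frac{1}{4} \cdot 169666 = -5 + \frac{84833}{2} = \frac{84823}{2} \approx 42412.0$)
$\frac{263715}{-72535} + \frac{79279}{V} = \frac{263715}{-72535} + \frac{79279}{\frac{84823}{2}} = 263715 \left(- \frac{1}{72535}\right) + 79279 \cdot \frac{2}{84823} = - \frac{52743}{14507} + \frac{158558}{84823} = - \frac{2173618583}{1230527261}$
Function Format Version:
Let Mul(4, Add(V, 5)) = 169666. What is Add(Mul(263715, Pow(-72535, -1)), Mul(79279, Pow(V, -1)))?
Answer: Rational(-2173618583, 1230527261) ≈ -1.7664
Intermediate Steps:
V = Rational(84823, 2) (V = Add(-5, Mul(Rational(1, 4), 169666)) = Add(-5, Rational(84833, 2)) = Rational(84823, 2) ≈ 42412.)
Add(Mul(263715, Pow(-72535, -1)), Mul(79279, Pow(V, -1))) = Add(Mul(263715, Pow(-72535, -1)), Mul(79279, Pow(Rational(84823, 2), -1))) = Add(Mul(263715, Rational(-1, 72535)), Mul(79279, Rational(2, 84823))) = Add(Rational(-52743, 14507), Rational(158558, 84823)) = Rational(-2173618583, 1230527261)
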